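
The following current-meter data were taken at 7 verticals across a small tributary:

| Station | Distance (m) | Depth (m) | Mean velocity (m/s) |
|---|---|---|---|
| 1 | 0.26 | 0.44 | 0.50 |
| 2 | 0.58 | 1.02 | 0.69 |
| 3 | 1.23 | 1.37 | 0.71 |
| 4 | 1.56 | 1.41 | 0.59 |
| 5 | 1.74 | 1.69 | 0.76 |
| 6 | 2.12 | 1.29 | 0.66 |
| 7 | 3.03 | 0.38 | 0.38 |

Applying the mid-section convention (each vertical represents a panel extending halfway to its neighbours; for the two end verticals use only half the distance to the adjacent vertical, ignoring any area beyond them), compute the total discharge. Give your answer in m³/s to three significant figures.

2.04 m³/s

w_1 = (0.58 − 0.26)/2 = 0.16 m; q_1 = 0.50 × 0.44 × 0.16 = 0.03520 m³/s
w_2 = (1.23 − 0.26)/2 = 0.485 m; q_2 = 0.69 × 1.02 × 0.485 = 0.3413 m³/s
w_3 = (1.56 − 0.58)/2 = 0.49 m; q_3 = 0.71 × 1.37 × 0.49 = 0.4766 m³/s
w_4 = (1.74 − 1.23)/2 = 0.255 m; q_4 = 0.59 × 1.41 × 0.255 = 0.2121 m³/s
w_5 = (2.12 − 1.56)/2 = 0.28 m; q_5 = 0.76 × 1.69 × 0.28 = 0.3596 m³/s
w_6 = (3.03 − 1.74)/2 = 0.645 m; q_6 = 0.66 × 1.29 × 0.645 = 0.5492 m³/s
w_7 = (3.03 − 2.12)/2 = 0.455 m; q_7 = 0.38 × 0.38 × 0.455 = 0.06570 m³/s
Q = Σ qᵢ = 2.040 m³/s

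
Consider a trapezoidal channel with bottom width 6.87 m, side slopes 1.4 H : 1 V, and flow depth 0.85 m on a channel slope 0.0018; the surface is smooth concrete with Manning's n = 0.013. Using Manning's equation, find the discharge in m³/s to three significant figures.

A = (b + z·y)·y = (6.87 + 1.4×0.85)×0.85 = 6.851 m²
P = b + 2y√(1+z²) = 6.87 + 2×0.85×√(1+1.4²) = 9.795 m
R = A/P = 6.851/9.795 = 0.6995 m
Q = (1/n)·A·R^(2/3)·S^(1/2) = (1/0.013) × 6.851 × 0.6995^(2/3) × 0.0018^(1/2) = 17.62 m³/s

17.6 m³/s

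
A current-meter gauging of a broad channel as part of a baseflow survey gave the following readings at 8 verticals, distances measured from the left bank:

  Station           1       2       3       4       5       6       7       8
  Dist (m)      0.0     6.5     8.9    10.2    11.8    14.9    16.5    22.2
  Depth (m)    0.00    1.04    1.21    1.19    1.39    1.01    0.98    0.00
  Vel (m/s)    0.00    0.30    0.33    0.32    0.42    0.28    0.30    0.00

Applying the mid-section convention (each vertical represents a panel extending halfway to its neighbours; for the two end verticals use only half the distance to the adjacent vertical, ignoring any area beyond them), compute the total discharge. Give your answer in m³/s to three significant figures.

w_2 = (8.9 − 0.0)/2 = 4.45 m; q_2 = 0.30 × 1.04 × 4.45 = 1.388 m³/s
w_3 = (10.2 − 6.5)/2 = 1.85 m; q_3 = 0.33 × 1.21 × 1.85 = 0.7387 m³/s
w_4 = (11.8 − 8.9)/2 = 1.45 m; q_4 = 0.32 × 1.19 × 1.45 = 0.5522 m³/s
w_5 = (14.9 − 10.2)/2 = 2.35 m; q_5 = 0.42 × 1.39 × 2.35 = 1.372 m³/s
w_6 = (16.5 − 11.8)/2 = 2.35 m; q_6 = 0.28 × 1.01 × 2.35 = 0.6646 m³/s
w_7 = (22.2 − 14.9)/2 = 3.65 m; q_7 = 0.30 × 0.98 × 3.65 = 1.073 m³/s
Stations 1, 8 contribute zero (depth or velocity is 0).
Q = Σ qᵢ = 5.789 m³/s

5.79 m³/s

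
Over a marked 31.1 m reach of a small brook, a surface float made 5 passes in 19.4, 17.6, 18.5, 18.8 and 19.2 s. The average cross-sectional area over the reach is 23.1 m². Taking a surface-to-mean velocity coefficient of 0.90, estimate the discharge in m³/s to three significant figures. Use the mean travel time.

t̄ = (19.4 + 17.6 + 18.5 + 18.8 + 19.2) / 5 = 18.7 s
v_surface = L / t̄ = 31.1 / 18.7 = 1.663 m/s
v_mean = 0.90 × 1.663 = 1.497 m/s
Q = A × v_mean = 23.1 × 1.497 = 34.58 m³/s

34.6 m³/s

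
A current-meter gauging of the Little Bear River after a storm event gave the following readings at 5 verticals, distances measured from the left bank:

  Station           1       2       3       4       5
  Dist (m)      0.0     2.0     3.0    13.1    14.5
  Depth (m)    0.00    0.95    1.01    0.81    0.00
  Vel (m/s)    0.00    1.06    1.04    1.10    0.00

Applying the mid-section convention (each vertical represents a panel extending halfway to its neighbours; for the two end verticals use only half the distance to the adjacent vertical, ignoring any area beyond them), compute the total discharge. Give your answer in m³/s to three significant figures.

w_2 = (3.0 − 0.0)/2 = 1.5 m; q_2 = 1.06 × 0.95 × 1.5 = 1.511 m³/s
w_3 = (13.1 − 2.0)/2 = 5.55 m; q_3 = 1.04 × 1.01 × 5.55 = 5.830 m³/s
w_4 = (14.5 − 3.0)/2 = 5.75 m; q_4 = 1.10 × 0.81 × 5.75 = 5.123 m³/s
Stations 1, 5 contribute zero (depth or velocity is 0).
Q = Σ qᵢ = 12.46 m³/s

12.5 m³/s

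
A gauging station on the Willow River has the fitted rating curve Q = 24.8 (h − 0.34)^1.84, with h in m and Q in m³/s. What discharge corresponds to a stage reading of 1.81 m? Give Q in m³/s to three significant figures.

50.4 m³/s

Q = 24.8 × (1.81 − 0.34)^1.84 = 24.8 × 1.47^1.84 = 50.39 m³/s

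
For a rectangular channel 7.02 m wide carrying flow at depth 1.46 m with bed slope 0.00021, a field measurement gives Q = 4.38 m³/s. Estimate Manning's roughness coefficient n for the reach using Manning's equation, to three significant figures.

0.0346

A = b·y = 7.02 × 1.46 = 10.25 m²
P = b + 2y = 7.02 + 2×1.46 = 9.940 m
R = A/P = 10.25/9.940 = 1.031 m
n = (1/Q)·A·R^(2/3)·S^(1/2) = (1/4.38) × 10.25 × 1.021 × 0.01449 = 0.03461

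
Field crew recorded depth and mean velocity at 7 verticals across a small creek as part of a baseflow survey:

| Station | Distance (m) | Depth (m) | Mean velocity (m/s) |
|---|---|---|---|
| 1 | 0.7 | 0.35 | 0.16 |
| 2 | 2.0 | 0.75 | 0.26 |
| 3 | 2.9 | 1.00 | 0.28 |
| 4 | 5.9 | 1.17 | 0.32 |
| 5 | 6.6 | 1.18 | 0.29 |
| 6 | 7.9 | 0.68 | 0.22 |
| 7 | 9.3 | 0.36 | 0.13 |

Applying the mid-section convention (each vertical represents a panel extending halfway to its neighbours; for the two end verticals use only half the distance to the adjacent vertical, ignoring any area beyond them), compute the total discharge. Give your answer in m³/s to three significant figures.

2.07 m³/s

w_1 = (2.0 − 0.7)/2 = 0.65 m; q_1 = 0.16 × 0.35 × 0.65 = 0.03640 m³/s
w_2 = (2.9 − 0.7)/2 = 1.1 m; q_2 = 0.26 × 0.75 × 1.1 = 0.2145 m³/s
w_3 = (5.9 − 2.0)/2 = 1.95 m; q_3 = 0.28 × 1.00 × 1.95 = 0.5460 m³/s
w_4 = (6.6 − 2.9)/2 = 1.85 m; q_4 = 0.32 × 1.17 × 1.85 = 0.6926 m³/s
w_5 = (7.9 − 5.9)/2 = 1 m; q_5 = 0.29 × 1.18 × 1 = 0.3422 m³/s
w_6 = (9.3 − 6.6)/2 = 1.35 m; q_6 = 0.22 × 0.68 × 1.35 = 0.2020 m³/s
w_7 = (9.3 − 7.9)/2 = 0.7 m; q_7 = 0.13 × 0.36 × 0.7 = 0.03276 m³/s
Q = Σ qᵢ = 2.066 m³/s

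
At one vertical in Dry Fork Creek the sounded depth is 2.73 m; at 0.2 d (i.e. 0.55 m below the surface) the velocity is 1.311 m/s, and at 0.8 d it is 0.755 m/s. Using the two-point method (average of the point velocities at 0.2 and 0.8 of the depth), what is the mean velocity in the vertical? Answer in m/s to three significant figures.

v̄ = (1.311 + 0.755) / 2 = 1.033 m/s

1.03 m/s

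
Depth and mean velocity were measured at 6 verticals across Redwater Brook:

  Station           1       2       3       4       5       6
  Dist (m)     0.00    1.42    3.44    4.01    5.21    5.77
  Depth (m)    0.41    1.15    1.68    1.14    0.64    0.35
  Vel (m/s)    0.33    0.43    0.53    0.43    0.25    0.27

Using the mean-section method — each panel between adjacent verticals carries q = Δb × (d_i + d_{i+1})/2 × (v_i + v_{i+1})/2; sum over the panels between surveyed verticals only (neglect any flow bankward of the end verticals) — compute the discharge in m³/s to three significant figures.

Panel 1-2: Δb = 1.42 m, d̄ = (0.41+1.15)/2 = 0.78, v̄ = (0.33+0.43)/2 = 0.38 → q = 1.42×0.78×0.38 = 0.4209 m³/s
Panel 2-3: Δb = 2.02 m, d̄ = (1.15+1.68)/2 = 1.415, v̄ = (0.43+0.53)/2 = 0.48 → q = 2.02×1.415×0.48 = 1.372 m³/s
Panel 3-4: Δb = 0.57 m, d̄ = (1.68+1.14)/2 = 1.41, v̄ = (0.53+0.43)/2 = 0.48 → q = 0.57×1.41×0.48 = 0.3858 m³/s
Panel 4-5: Δb = 1.2 m, d̄ = (1.14+0.64)/2 = 0.89, v̄ = (0.43+0.25)/2 = 0.34 → q = 1.2×0.89×0.34 = 0.3631 m³/s
Panel 5-6: Δb = 0.56 m, d̄ = (0.64+0.35)/2 = 0.495, v̄ = (0.25+0.27)/2 = 0.26 → q = 0.56×0.495×0.26 = 0.07207 m³/s
Q = Σ q = 2.614 m³/s

2.61 m³/s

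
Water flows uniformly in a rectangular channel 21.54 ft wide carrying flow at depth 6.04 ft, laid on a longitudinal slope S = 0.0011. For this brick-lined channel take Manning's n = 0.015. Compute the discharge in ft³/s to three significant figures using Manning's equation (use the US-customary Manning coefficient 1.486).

1050 ft³/s

A = b·y = 21.54 × 6.04 = 130.1 ft²
P = b + 2y = 21.54 + 2×6.04 = 33.62 ft
R = A/P = 130.1/33.62 = 3.870 ft
Q = (1.486/n)·A·R^(2/3)·S^(1/2) = (1.486/0.015) × 130.1 × 3.870^(2/3) × 0.0011^(1/2) = 1054 ft³/s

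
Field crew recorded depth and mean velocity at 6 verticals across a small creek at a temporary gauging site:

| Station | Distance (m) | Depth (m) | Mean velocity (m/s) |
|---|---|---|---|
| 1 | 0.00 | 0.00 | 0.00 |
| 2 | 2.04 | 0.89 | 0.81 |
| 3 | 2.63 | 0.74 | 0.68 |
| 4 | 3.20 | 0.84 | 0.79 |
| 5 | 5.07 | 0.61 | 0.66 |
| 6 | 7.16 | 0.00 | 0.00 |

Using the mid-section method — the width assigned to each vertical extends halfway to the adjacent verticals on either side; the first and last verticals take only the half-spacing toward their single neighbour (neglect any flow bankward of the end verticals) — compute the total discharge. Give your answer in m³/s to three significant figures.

w_2 = (2.63 − 0.00)/2 = 1.315 m; q_2 = 0.81 × 0.89 × 1.315 = 0.9480 m³/s
w_3 = (3.20 − 2.04)/2 = 0.58 m; q_3 = 0.68 × 0.74 × 0.58 = 0.2919 m³/s
w_4 = (5.07 − 2.63)/2 = 1.22 m; q_4 = 0.79 × 0.84 × 1.22 = 0.8096 m³/s
w_5 = (7.16 − 3.20)/2 = 1.98 m; q_5 = 0.66 × 0.61 × 1.98 = 0.7971 m³/s
Stations 1, 6 contribute zero (depth or velocity is 0).
Q = Σ qᵢ = 2.847 m³/s

2.85 m³/s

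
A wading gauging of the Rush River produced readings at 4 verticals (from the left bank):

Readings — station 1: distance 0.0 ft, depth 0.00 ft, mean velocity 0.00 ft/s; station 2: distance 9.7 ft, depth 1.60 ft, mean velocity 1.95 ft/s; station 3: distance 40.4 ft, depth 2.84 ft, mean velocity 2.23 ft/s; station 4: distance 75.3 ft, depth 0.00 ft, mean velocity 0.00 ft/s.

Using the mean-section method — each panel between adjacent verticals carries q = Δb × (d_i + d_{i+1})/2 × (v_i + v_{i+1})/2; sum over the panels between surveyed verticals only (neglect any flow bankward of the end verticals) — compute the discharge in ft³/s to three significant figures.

Panel 1-2: Δb = 9.7 ft, d̄ = (0.00+1.60)/2 = 0.8, v̄ = (0.00+1.95)/2 = 0.975 → q = 9.7×0.8×0.975 = 7.566 ft³/s
Panel 2-3: Δb = 30.7 ft, d̄ = (1.60+2.84)/2 = 2.22, v̄ = (1.95+2.23)/2 = 2.09 → q = 30.7×2.22×2.09 = 142.4 ft³/s
Panel 3-4: Δb = 34.9 ft, d̄ = (2.84+0.00)/2 = 1.42, v̄ = (2.23+0.00)/2 = 1.115 → q = 34.9×1.42×1.115 = 55.26 ft³/s
Q = Σ q = 205.3 ft³/s

205 ft³/s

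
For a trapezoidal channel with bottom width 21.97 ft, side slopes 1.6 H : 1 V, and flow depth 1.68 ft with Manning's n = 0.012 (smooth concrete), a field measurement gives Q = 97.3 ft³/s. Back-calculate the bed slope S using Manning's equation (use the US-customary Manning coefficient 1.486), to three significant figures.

0.000217

A = (b + z·y)·y = (21.97 + 1.6×1.68)×1.68 = 41.43 ft²
P = b + 2y√(1+z²) = 21.97 + 2×1.68×√(1+1.6²) = 28.31 ft
R = A/P = 41.43/28.31 = 1.463 ft
S = (Q·n / (1.486·A·R^(2/3)))² = (97.3×0.012 / (1.486×41.43×1.289))² = 0.0002166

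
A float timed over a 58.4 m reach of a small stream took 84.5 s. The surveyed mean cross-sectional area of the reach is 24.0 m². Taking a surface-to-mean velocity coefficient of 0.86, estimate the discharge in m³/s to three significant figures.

14.3 m³/s

v_surface = L / t̄ = 58.4 / 84.5 = 0.6911 m/s
v_mean = 0.86 × 0.6911 = 0.5944 m/s
Q = A × v_mean = 24.0 × 0.5944 = 14.26 m³/s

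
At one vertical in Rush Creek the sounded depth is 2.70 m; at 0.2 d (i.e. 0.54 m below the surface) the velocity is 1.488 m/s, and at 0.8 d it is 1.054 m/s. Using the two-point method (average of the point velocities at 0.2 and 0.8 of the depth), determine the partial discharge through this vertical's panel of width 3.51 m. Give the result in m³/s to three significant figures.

12.0 m³/s

v̄ = (1.488 + 1.054) / 2 = 1.271 m/s
q = v̄ × d × w = 1.271 × 2.70 × 3.51 = 12.05 m³/s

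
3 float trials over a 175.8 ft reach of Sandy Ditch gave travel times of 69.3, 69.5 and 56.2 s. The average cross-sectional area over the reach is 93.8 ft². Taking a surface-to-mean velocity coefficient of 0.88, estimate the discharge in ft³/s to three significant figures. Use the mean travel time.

t̄ = (69.3 + 69.5 + 56.2) / 3 = 65 s
v_surface = L / t̄ = 175.8 / 65 = 2.705 ft/s
v_mean = 0.88 × 2.705 = 2.380 ft/s
Q = A × v_mean = 93.8 × 2.380 = 223.2 ft³/s

223 ft³/s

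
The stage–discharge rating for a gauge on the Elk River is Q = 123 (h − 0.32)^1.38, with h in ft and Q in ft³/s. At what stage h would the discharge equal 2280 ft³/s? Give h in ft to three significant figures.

h − h₀ = (Q/C)^(1/b) = (2280/123)^(1/1.38) = 8.296 ft
h = 0.32 + 8.296 = 8.616 ft

8.62 ft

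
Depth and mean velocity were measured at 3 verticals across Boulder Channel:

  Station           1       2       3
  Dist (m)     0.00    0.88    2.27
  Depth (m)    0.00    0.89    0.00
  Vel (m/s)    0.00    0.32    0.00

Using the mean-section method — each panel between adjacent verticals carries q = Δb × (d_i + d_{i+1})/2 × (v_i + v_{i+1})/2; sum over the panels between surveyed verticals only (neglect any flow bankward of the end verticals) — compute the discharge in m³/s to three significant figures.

Panel 1-2: Δb = 0.88 m, d̄ = (0.00+0.89)/2 = 0.445, v̄ = (0.00+0.32)/2 = 0.16 → q = 0.88×0.445×0.16 = 0.06266 m³/s
Panel 2-3: Δb = 1.39 m, d̄ = (0.89+0.00)/2 = 0.445, v̄ = (0.32+0.00)/2 = 0.16 → q = 1.39×0.445×0.16 = 0.09897 m³/s
Q = Σ q = 0.1616 m³/s

0.162 m³/s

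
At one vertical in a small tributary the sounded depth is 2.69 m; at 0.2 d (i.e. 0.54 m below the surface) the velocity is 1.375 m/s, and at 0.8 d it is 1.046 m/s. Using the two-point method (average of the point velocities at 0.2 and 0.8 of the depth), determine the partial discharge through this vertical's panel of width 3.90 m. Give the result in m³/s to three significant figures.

12.7 m³/s

v̄ = (1.375 + 1.046) / 2 = 1.211 m/s
q = v̄ × d × w = 1.211 × 2.69 × 3.90 = 12.70 m³/s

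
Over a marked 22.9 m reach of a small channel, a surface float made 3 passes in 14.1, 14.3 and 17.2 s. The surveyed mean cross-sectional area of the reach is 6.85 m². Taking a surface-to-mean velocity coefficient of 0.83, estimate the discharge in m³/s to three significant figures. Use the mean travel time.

t̄ = (14.1 + 14.3 + 17.2) / 3 = 15.2 s
v_surface = L / t̄ = 22.9 / 15.2 = 1.507 m/s
v_mean = 0.83 × 1.507 = 1.250 m/s
Q = A × v_mean = 6.85 × 1.250 = 8.566 m³/s

8.57 m³/s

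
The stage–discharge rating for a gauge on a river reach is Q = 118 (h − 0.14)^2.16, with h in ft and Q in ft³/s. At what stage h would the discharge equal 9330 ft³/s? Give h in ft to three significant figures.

7.70 ft

h − h₀ = (Q/C)^(1/b) = (9330/118)^(1/2.16) = 7.563 ft
h = 0.14 + 7.563 = 7.703 ft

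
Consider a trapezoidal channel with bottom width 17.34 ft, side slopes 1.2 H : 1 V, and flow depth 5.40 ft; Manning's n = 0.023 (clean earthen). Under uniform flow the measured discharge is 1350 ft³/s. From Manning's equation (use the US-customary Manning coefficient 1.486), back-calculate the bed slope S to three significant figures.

A = (b + z·y)·y = (17.34 + 1.2×5.40)×5.40 = 128.6 ft²
P = b + 2y√(1+z²) = 17.34 + 2×5.40×√(1+1.2²) = 34.21 ft
R = A/P = 128.6/34.21 = 3.760 ft
S = (Q·n / (1.486·A·R^(2/3)))² = (1350×0.023 / (1.486×128.6×2.418))² = 0.004513

0.00451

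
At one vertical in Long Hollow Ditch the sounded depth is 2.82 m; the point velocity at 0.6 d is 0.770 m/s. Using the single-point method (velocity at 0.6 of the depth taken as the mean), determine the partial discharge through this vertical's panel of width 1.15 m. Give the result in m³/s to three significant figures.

v̄ = v₀.₆ = 0.770 m/s
q = v̄ × d × w = 0.7700 × 2.82 × 1.15 = 2.497 m³/s

2.50 m³/s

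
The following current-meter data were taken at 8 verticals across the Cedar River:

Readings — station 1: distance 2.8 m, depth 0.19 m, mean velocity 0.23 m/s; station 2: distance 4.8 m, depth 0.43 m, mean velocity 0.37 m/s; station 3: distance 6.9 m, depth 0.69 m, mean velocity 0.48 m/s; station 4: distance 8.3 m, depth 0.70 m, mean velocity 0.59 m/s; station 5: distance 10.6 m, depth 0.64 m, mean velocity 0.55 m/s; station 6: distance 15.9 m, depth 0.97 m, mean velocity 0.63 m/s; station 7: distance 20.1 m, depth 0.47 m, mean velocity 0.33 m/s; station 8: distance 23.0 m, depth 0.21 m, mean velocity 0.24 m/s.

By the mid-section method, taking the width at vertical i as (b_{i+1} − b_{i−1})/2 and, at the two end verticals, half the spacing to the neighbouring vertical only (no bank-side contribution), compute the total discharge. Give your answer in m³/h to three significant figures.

w_1 = (4.8 − 2.8)/2 = 1 m; q_1 = 0.23 × 0.19 × 1 = 0.04370 m³/s
w_2 = (6.9 − 2.8)/2 = 2.05 m; q_2 = 0.37 × 0.43 × 2.05 = 0.3262 m³/s
w_3 = (8.3 − 4.8)/2 = 1.75 m; q_3 = 0.48 × 0.69 × 1.75 = 0.5796 m³/s
w_4 = (10.6 − 6.9)/2 = 1.85 m; q_4 = 0.59 × 0.70 × 1.85 = 0.7641 m³/s
w_5 = (15.9 − 8.3)/2 = 3.8 m; q_5 = 0.55 × 0.64 × 3.8 = 1.338 m³/s
w_6 = (20.1 − 10.6)/2 = 4.75 m; q_6 = 0.63 × 0.97 × 4.75 = 2.903 m³/s
w_7 = (23.0 − 15.9)/2 = 3.55 m; q_7 = 0.33 × 0.47 × 3.55 = 0.5506 m³/s
w_8 = (23.0 − 20.1)/2 = 1.45 m; q_8 = 0.24 × 0.21 × 1.45 = 0.07308 m³/s
Q = Σ qᵢ = 6.578 m³/s
= 6.578 × 3600 = 23680 m³/h

23700 m³/h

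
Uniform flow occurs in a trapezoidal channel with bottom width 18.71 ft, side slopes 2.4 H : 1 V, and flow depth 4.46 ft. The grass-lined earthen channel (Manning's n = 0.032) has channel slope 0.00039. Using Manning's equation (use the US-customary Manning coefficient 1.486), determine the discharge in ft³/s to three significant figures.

257 ft³/s

A = (b + z·y)·y = (18.71 + 2.4×4.46)×4.46 = 131.2 ft²
P = b + 2y√(1+z²) = 18.71 + 2×4.46×√(1+2.4²) = 41.90 ft
R = A/P = 131.2/41.90 = 3.131 ft
Q = (1.486/n)·A·R^(2/3)·S^(1/2) = (1.486/0.032) × 131.2 × 3.131^(2/3) × 0.00039^(1/2) = 257.5 ft³/s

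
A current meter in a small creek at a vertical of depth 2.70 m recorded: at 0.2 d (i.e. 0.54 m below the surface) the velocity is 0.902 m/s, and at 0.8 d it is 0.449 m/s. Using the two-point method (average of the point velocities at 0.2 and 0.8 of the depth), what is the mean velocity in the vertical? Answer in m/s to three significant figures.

0.676 m/s

v̄ = (0.902 + 0.449) / 2 = 0.6755 m/s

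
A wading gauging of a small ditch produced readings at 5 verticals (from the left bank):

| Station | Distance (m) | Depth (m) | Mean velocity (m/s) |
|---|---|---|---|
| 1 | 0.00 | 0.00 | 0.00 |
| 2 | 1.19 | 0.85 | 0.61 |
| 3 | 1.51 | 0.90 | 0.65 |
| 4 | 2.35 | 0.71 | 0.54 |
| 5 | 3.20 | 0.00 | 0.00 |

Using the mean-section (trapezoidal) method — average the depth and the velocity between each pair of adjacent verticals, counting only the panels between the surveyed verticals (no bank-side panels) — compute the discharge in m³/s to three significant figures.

0.814 m³/s

Panel 1-2: Δb = 1.19 m, d̄ = (0.00+0.85)/2 = 0.425, v̄ = (0.00+0.61)/2 = 0.305 → q = 1.19×0.425×0.305 = 0.1543 m³/s
Panel 2-3: Δb = 0.32 m, d̄ = (0.85+0.90)/2 = 0.875, v̄ = (0.61+0.65)/2 = 0.63 → q = 0.32×0.875×0.63 = 0.1764 m³/s
Panel 3-4: Δb = 0.84 m, d̄ = (0.90+0.71)/2 = 0.805, v̄ = (0.65+0.54)/2 = 0.595 → q = 0.84×0.805×0.595 = 0.4023 m³/s
Panel 4-5: Δb = 0.85 m, d̄ = (0.71+0.00)/2 = 0.355, v̄ = (0.54+0.00)/2 = 0.27 → q = 0.85×0.355×0.27 = 0.08147 m³/s
Q = Σ q = 0.8145 m³/s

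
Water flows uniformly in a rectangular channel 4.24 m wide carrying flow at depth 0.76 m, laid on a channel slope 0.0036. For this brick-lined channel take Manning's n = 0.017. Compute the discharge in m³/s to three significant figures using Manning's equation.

A = b·y = 4.24 × 0.76 = 3.222 m²
P = b + 2y = 4.24 + 2×0.76 = 5.760 m
R = A/P = 3.222/5.760 = 0.5594 m
Q = (1/n)·A·R^(2/3)·S^(1/2) = (1/0.017) × 3.222 × 0.5594^(2/3) × 0.0036^(1/2) = 7.722 m³/s

7.72 m³/s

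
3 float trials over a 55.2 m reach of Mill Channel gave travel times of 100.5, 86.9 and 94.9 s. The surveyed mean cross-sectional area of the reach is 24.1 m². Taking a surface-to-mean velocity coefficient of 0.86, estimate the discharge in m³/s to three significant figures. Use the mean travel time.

12.2 m³/s

t̄ = (100.5 + 86.9 + 94.9) / 3 = 94.1 s
v_surface = L / t̄ = 55.2 / 94.1 = 0.5866 m/s
v_mean = 0.86 × 0.5866 = 0.5045 m/s
Q = A × v_mean = 24.1 × 0.5045 = 12.16 m³/s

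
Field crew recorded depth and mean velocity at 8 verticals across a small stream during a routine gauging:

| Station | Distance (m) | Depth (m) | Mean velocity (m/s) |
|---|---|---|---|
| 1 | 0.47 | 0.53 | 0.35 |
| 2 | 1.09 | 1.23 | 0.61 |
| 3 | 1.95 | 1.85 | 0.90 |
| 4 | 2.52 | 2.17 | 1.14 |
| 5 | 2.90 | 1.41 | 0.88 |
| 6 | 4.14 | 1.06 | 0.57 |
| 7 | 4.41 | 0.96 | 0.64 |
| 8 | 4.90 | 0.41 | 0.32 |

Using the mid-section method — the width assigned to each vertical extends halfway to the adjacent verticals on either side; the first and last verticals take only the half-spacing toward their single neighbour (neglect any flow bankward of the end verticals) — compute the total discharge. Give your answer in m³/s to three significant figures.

w_1 = (1.09 − 0.47)/2 = 0.31 m; q_1 = 0.35 × 0.53 × 0.31 = 0.05751 m³/s
w_2 = (1.95 − 0.47)/2 = 0.74 m; q_2 = 0.61 × 1.23 × 0.74 = 0.5552 m³/s
w_3 = (2.52 − 1.09)/2 = 0.715 m; q_3 = 0.90 × 1.85 × 0.715 = 1.190 m³/s
w_4 = (2.90 − 1.95)/2 = 0.475 m; q_4 = 1.14 × 2.17 × 0.475 = 1.175 m³/s
w_5 = (4.14 − 2.52)/2 = 0.81 m; q_5 = 0.88 × 1.41 × 0.81 = 1.005 m³/s
w_6 = (4.41 − 2.90)/2 = 0.755 m; q_6 = 0.57 × 1.06 × 0.755 = 0.4562 m³/s
w_7 = (4.90 − 4.14)/2 = 0.38 m; q_7 = 0.64 × 0.96 × 0.38 = 0.2335 m³/s
w_8 = (4.90 − 4.41)/2 = 0.245 m; q_8 = 0.32 × 0.41 × 0.245 = 0.03214 m³/s
Q = Σ qᵢ = 4.705 m³/s

4.71 m³/s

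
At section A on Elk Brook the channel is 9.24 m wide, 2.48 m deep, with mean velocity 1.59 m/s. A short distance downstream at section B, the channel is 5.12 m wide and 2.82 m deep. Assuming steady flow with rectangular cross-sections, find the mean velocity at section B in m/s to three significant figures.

Q = A₁V₁ = (9.24×2.48) × 1.59 = 36.44 m³/s
A₂ = 5.12 × 2.82 = 14.44 m²
V₂ = Q/A₂ = 36.44/14.44 = 2.523 m/s

2.52 m/s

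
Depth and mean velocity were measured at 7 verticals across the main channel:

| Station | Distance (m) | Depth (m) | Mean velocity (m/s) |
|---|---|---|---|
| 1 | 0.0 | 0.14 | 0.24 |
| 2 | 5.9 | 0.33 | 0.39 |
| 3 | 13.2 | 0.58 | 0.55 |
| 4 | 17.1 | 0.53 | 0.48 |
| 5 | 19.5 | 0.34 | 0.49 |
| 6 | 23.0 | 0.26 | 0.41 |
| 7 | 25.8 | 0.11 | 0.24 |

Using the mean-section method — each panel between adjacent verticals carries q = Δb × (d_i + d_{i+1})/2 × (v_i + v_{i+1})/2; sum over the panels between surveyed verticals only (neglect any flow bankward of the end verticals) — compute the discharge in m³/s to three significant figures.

4.26 m³/s

Panel 1-2: Δb = 5.9 m, d̄ = (0.14+0.33)/2 = 0.235, v̄ = (0.24+0.39)/2 = 0.315 → q = 5.9×0.235×0.315 = 0.4367 m³/s
Panel 2-3: Δb = 7.3 m, d̄ = (0.33+0.58)/2 = 0.455, v̄ = (0.39+0.55)/2 = 0.47 → q = 7.3×0.455×0.47 = 1.561 m³/s
Panel 3-4: Δb = 3.9 m, d̄ = (0.58+0.53)/2 = 0.555, v̄ = (0.55+0.48)/2 = 0.515 → q = 3.9×0.555×0.515 = 1.115 m³/s
Panel 4-5: Δb = 2.4 m, d̄ = (0.53+0.34)/2 = 0.435, v̄ = (0.48+0.49)/2 = 0.485 → q = 2.4×0.435×0.485 = 0.5063 m³/s
Panel 5-6: Δb = 3.5 m, d̄ = (0.34+0.26)/2 = 0.3, v̄ = (0.49+0.41)/2 = 0.45 → q = 3.5×0.3×0.45 = 0.4725 m³/s
Panel 6-7: Δb = 2.8 m, d̄ = (0.26+0.11)/2 = 0.185, v̄ = (0.41+0.24)/2 = 0.325 → q = 2.8×0.185×0.325 = 0.1684 m³/s
Q = Σ q = 4.260 m³/s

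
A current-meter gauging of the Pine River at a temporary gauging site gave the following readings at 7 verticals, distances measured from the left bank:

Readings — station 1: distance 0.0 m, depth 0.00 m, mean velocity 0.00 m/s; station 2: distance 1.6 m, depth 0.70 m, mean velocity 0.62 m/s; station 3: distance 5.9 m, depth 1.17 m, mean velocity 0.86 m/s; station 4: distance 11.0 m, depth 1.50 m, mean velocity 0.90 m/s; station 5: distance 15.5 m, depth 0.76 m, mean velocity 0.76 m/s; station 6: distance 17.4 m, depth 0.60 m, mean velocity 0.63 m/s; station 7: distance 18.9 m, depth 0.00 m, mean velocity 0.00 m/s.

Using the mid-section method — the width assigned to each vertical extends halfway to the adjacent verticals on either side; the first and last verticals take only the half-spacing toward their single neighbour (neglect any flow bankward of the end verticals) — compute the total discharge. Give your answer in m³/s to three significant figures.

w_2 = (5.9 − 0.0)/2 = 2.95 m; q_2 = 0.62 × 0.70 × 2.95 = 1.280 m³/s
w_3 = (11.0 − 1.6)/2 = 4.7 m; q_3 = 0.86 × 1.17 × 4.7 = 4.729 m³/s
w_4 = (15.5 − 5.9)/2 = 4.8 m; q_4 = 0.90 × 1.50 × 4.8 = 6.480 m³/s
w_5 = (17.4 − 11.0)/2 = 3.2 m; q_5 = 0.76 × 0.76 × 3.2 = 1.848 m³/s
w_6 = (18.9 − 15.5)/2 = 1.7 m; q_6 = 0.63 × 0.60 × 1.7 = 0.6426 m³/s
Stations 1, 7 contribute zero (depth or velocity is 0).
Q = Σ qᵢ = 14.98 m³/s

15.0 m³/s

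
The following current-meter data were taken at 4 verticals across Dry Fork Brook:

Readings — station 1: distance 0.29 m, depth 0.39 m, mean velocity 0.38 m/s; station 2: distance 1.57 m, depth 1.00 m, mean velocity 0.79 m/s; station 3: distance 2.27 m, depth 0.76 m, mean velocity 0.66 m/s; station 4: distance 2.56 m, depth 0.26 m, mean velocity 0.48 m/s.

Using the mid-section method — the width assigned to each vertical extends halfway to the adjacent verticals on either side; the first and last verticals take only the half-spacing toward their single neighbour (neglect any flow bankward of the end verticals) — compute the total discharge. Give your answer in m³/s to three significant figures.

1.14 m³/s

w_1 = (1.57 − 0.29)/2 = 0.64 m; q_1 = 0.38 × 0.39 × 0.64 = 0.09485 m³/s
w_2 = (2.27 − 0.29)/2 = 0.99 m; q_2 = 0.79 × 1.00 × 0.99 = 0.7821 m³/s
w_3 = (2.56 − 1.57)/2 = 0.495 m; q_3 = 0.66 × 0.76 × 0.495 = 0.2483 m³/s
w_4 = (2.56 − 2.27)/2 = 0.145 m; q_4 = 0.48 × 0.26 × 0.145 = 0.01810 m³/s
Q = Σ qᵢ = 1.143 m³/s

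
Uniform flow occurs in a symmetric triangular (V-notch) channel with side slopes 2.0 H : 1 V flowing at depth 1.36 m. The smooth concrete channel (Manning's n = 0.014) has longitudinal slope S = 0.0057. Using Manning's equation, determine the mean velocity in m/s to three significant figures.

3.87 m/s

A = z·y² = 2.0×1.36² = 3.699 m²
P = 2y√(1+z²) = 2×1.36×√(1+2.0²) = 6.082 m
R = A/P = 3.699/6.082 = 0.6082 m
Q = (1/n)·A·R^(2/3)·S^(1/2) = (1/0.014) × 3.699 × 0.6082^(2/3) × 0.0057^(1/2) = 14.32 m³/s
V = Q/A = 14.32/3.699 = 3.871 m/s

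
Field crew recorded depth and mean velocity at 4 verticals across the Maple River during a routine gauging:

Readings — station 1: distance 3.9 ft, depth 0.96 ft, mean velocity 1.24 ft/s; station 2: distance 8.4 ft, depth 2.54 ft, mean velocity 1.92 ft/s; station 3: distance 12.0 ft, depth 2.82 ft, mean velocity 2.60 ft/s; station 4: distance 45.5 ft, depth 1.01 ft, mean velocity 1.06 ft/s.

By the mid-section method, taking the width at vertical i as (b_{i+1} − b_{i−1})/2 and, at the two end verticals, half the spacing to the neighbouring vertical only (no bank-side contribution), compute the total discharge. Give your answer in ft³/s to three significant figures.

176 ft³/s

w_1 = (8.4 − 3.9)/2 = 2.25 ft; q_1 = 1.24 × 0.96 × 2.25 = 2.678 ft³/s
w_2 = (12.0 − 3.9)/2 = 4.05 ft; q_2 = 1.92 × 2.54 × 4.05 = 19.75 ft³/s
w_3 = (45.5 − 8.4)/2 = 18.55 ft; q_3 = 2.60 × 2.82 × 18.55 = 136.0 ft³/s
w_4 = (45.5 − 12.0)/2 = 16.75 ft; q_4 = 1.06 × 1.01 × 16.75 = 17.93 ft³/s
Q = Σ qᵢ = 176.4 ft³/s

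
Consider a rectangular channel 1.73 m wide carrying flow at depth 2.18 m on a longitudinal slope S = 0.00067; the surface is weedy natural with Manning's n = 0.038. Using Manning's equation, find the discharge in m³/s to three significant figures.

1.87 m³/s

A = b·y = 1.73 × 2.18 = 3.771 m²
P = b + 2y = 1.73 + 2×2.18 = 6.090 m
R = A/P = 3.771/6.090 = 0.6193 m
Q = (1/n)·A·R^(2/3)·S^(1/2) = (1/0.038) × 3.771 × 0.6193^(2/3) × 0.00067^(1/2) = 1.866 m³/s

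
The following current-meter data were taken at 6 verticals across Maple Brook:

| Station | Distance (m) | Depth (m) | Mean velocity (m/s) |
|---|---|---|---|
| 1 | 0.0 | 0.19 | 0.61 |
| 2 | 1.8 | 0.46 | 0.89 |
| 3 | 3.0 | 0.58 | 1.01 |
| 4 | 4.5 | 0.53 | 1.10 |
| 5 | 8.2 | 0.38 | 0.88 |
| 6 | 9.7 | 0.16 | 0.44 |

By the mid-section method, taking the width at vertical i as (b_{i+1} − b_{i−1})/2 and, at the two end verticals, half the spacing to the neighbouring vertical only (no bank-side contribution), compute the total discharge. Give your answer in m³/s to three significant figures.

3.95 m³/s

w_1 = (1.8 − 0.0)/2 = 0.9 m; q_1 = 0.61 × 0.19 × 0.9 = 0.1043 m³/s
w_2 = (3.0 − 0.0)/2 = 1.5 m; q_2 = 0.89 × 0.46 × 1.5 = 0.6141 m³/s
w_3 = (4.5 − 1.8)/2 = 1.35 m; q_3 = 1.01 × 0.58 × 1.35 = 0.7908 m³/s
w_4 = (8.2 − 3.0)/2 = 2.6 m; q_4 = 1.10 × 0.53 × 2.6 = 1.516 m³/s
w_5 = (9.7 − 4.5)/2 = 2.6 m; q_5 = 0.88 × 0.38 × 2.6 = 0.8694 m³/s
w_6 = (9.7 − 8.2)/2 = 0.75 m; q_6 = 0.44 × 0.16 × 0.75 = 0.05280 m³/s
Q = Σ qᵢ = 3.947 m³/s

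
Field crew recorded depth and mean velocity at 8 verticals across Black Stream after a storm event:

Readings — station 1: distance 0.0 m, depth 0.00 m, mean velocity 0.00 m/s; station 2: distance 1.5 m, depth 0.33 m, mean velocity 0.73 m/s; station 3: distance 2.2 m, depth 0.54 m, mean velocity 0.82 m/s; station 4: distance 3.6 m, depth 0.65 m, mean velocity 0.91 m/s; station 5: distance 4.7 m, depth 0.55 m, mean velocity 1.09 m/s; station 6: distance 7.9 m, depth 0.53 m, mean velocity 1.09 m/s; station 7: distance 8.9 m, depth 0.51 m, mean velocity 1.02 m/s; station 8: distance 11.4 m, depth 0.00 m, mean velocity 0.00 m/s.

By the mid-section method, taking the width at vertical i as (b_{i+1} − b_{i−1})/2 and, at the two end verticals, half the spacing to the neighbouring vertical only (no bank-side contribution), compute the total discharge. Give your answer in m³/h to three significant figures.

w_2 = (2.2 − 0.0)/2 = 1.1 m; q_2 = 0.73 × 0.33 × 1.1 = 0.2650 m³/s
w_3 = (3.6 − 1.5)/2 = 1.05 m; q_3 = 0.82 × 0.54 × 1.05 = 0.4649 m³/s
w_4 = (4.7 − 2.2)/2 = 1.25 m; q_4 = 0.91 × 0.65 × 1.25 = 0.7394 m³/s
w_5 = (7.9 − 3.6)/2 = 2.15 m; q_5 = 1.09 × 0.55 × 2.15 = 1.289 m³/s
w_6 = (8.9 − 4.7)/2 = 2.1 m; q_6 = 1.09 × 0.53 × 2.1 = 1.213 m³/s
w_7 = (11.4 − 7.9)/2 = 1.75 m; q_7 = 1.02 × 0.51 × 1.75 = 0.9104 m³/s
Stations 1, 8 contribute zero (depth or velocity is 0).
Q = Σ qᵢ = 4.882 m³/s
= 4.882 × 3600 = 17570 m³/h

17600 m³/h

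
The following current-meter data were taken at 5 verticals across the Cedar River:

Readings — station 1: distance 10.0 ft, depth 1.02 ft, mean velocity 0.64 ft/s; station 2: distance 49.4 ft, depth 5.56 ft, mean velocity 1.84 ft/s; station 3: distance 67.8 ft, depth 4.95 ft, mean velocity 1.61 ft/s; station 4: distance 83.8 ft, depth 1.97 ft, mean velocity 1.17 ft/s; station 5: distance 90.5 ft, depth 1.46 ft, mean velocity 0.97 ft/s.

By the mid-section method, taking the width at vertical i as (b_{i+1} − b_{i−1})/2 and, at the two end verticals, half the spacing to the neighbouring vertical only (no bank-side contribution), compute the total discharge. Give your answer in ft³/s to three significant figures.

476 ft³/s

w_1 = (49.4 − 10.0)/2 = 19.7 ft; q_1 = 0.64 × 1.02 × 19.7 = 12.86 ft³/s
w_2 = (67.8 − 10.0)/2 = 28.9 ft; q_2 = 1.84 × 5.56 × 28.9 = 295.7 ft³/s
w_3 = (83.8 − 49.4)/2 = 17.2 ft; q_3 = 1.61 × 4.95 × 17.2 = 137.1 ft³/s
w_4 = (90.5 − 67.8)/2 = 11.35 ft; q_4 = 1.17 × 1.97 × 11.35 = 26.16 ft³/s
w_5 = (90.5 − 83.8)/2 = 3.35 ft; q_5 = 0.97 × 1.46 × 3.35 = 4.744 ft³/s
Q = Σ qᵢ = 476.5 ft³/s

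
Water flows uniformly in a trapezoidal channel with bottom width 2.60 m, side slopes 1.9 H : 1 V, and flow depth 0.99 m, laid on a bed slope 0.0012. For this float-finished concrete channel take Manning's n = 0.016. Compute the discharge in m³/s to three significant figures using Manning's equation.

A = (b + z·y)·y = (2.60 + 1.9×0.99)×0.99 = 4.436 m²
P = b + 2y√(1+z²) = 2.60 + 2×0.99×√(1+1.9²) = 6.851 m
R = A/P = 4.436/6.851 = 0.6475 m
Q = (1/n)·A·R^(2/3)·S^(1/2) = (1/0.016) × 4.436 × 0.6475^(2/3) × 0.0012^(1/2) = 7.189 m³/s

7.19 m³/s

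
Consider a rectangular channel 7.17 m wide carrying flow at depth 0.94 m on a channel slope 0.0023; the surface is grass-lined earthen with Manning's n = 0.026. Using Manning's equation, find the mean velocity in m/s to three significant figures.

A = b·y = 7.17 × 0.94 = 6.740 m²
P = b + 2y = 7.17 + 2×0.94 = 9.050 m
R = A/P = 6.740/9.050 = 0.7447 m
Q = (1/n)·A·R^(2/3)·S^(1/2) = (1/0.026) × 6.740 × 0.7447^(2/3) × 0.0023^(1/2) = 10.21 m³/s
V = Q/A = 10.21/6.740 = 1.516 m/s

1.52 m/s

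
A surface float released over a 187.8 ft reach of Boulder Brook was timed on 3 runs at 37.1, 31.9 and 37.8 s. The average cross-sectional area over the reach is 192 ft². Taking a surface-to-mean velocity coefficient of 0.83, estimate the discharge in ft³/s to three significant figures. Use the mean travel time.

t̄ = (37.1 + 31.9 + 37.8) / 3 = 35.6 s
v_surface = L / t̄ = 187.8 / 35.6 = 5.275 ft/s
v_mean = 0.83 × 5.275 = 4.378 ft/s
Q = A × v_mean = 192 × 4.378 = 840.7 ft³/s

841 ft³/s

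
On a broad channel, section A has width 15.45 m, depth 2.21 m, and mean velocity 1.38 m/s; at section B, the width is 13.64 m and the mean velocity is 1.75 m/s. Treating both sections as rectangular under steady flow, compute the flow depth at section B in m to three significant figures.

1.97 m

Q = A₁V₁ = (15.45×2.21) × 1.38 = 47.12 m³/s
d₂ = Q/(b₂ V₂) = 47.12/(13.64×1.75) = 1.974 m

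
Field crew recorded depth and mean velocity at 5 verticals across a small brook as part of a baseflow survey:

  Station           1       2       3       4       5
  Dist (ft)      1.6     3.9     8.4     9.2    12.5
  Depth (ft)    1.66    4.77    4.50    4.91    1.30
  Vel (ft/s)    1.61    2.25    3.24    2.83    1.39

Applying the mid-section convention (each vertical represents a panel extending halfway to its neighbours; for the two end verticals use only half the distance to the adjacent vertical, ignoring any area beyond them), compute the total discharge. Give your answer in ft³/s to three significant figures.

110 ft³/s

w_1 = (3.9 − 1.6)/2 = 1.15 ft; q_1 = 1.61 × 1.66 × 1.15 = 3.073 ft³/s
w_2 = (8.4 − 1.6)/2 = 3.4 ft; q_2 = 2.25 × 4.77 × 3.4 = 36.49 ft³/s
w_3 = (9.2 − 3.9)/2 = 2.65 ft; q_3 = 3.24 × 4.50 × 2.65 = 38.64 ft³/s
w_4 = (12.5 − 8.4)/2 = 2.05 ft; q_4 = 2.83 × 4.91 × 2.05 = 28.49 ft³/s
w_5 = (12.5 − 9.2)/2 = 1.65 ft; q_5 = 1.39 × 1.30 × 1.65 = 2.982 ft³/s
Q = Σ qᵢ = 109.7 ft³/s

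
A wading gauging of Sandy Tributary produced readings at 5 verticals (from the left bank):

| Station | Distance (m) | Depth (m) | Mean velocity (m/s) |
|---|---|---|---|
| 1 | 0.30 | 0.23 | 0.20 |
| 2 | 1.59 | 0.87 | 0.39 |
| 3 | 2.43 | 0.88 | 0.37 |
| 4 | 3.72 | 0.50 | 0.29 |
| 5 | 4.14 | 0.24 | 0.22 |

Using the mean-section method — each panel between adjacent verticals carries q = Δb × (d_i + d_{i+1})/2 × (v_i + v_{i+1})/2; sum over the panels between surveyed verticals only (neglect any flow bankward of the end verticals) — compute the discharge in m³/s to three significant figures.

0.822 m³/s

Panel 1-2: Δb = 1.29 m, d̄ = (0.23+0.87)/2 = 0.55, v̄ = (0.20+0.39)/2 = 0.295 → q = 1.29×0.55×0.295 = 0.2093 m³/s
Panel 2-3: Δb = 0.84 m, d̄ = (0.87+0.88)/2 = 0.875, v̄ = (0.39+0.37)/2 = 0.38 → q = 0.84×0.875×0.38 = 0.2793 m³/s
Panel 3-4: Δb = 1.29 m, d̄ = (0.88+0.50)/2 = 0.69, v̄ = (0.37+0.29)/2 = 0.33 → q = 1.29×0.69×0.33 = 0.2937 m³/s
Panel 4-5: Δb = 0.42 m, d̄ = (0.50+0.24)/2 = 0.37, v̄ = (0.29+0.22)/2 = 0.255 → q = 0.42×0.37×0.255 = 0.03963 m³/s
Q = Σ q = 0.8220 m³/s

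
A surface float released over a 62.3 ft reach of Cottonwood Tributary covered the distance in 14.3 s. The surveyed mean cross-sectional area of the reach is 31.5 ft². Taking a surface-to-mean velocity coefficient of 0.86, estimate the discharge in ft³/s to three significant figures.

118 ft³/s

v_surface = L / t̄ = 62.3 / 14.3 = 4.357 ft/s
v_mean = 0.86 × 4.357 = 3.747 ft/s
Q = A × v_mean = 31.5 × 3.747 = 118.0 ft³/s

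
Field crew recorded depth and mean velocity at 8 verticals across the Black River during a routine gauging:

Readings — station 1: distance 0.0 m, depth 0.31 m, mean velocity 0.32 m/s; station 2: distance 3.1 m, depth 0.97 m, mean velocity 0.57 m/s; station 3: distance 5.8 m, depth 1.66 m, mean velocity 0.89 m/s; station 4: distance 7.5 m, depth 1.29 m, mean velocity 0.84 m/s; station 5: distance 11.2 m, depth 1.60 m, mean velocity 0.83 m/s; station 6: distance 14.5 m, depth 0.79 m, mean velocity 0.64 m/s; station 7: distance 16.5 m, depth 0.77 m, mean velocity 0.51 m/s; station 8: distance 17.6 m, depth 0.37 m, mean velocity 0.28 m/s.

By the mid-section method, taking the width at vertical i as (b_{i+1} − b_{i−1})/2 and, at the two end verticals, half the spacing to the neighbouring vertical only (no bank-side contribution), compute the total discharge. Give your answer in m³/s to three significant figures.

14.6 m³/s

w_1 = (3.1 − 0.0)/2 = 1.55 m; q_1 = 0.32 × 0.31 × 1.55 = 0.1538 m³/s
w_2 = (5.8 − 0.0)/2 = 2.9 m; q_2 = 0.57 × 0.97 × 2.9 = 1.603 m³/s
w_3 = (7.5 − 3.1)/2 = 2.2 m; q_3 = 0.89 × 1.66 × 2.2 = 3.250 m³/s
w_4 = (11.2 − 5.8)/2 = 2.7 m; q_4 = 0.84 × 1.29 × 2.7 = 2.926 m³/s
w_5 = (14.5 − 7.5)/2 = 3.5 m; q_5 = 0.83 × 1.60 × 3.5 = 4.648 m³/s
w_6 = (16.5 − 11.2)/2 = 2.65 m; q_6 = 0.64 × 0.79 × 2.65 = 1.340 m³/s
w_7 = (17.6 − 14.5)/2 = 1.55 m; q_7 = 0.51 × 0.77 × 1.55 = 0.6087 m³/s
w_8 = (17.6 − 16.5)/2 = 0.55 m; q_8 = 0.28 × 0.37 × 0.55 = 0.05698 m³/s
Q = Σ qᵢ = 14.59 m³/s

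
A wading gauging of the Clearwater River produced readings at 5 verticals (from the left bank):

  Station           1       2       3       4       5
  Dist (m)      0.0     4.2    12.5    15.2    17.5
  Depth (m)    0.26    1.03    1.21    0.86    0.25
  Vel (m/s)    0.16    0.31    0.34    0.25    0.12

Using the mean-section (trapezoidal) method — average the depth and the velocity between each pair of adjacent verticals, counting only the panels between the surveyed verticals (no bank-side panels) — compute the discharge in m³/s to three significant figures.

4.72 m³/s

Panel 1-2: Δb = 4.2 m, d̄ = (0.26+1.03)/2 = 0.645, v̄ = (0.16+0.31)/2 = 0.235 → q = 4.2×0.645×0.235 = 0.6366 m³/s
Panel 2-3: Δb = 8.3 m, d̄ = (1.03+1.21)/2 = 1.12, v̄ = (0.31+0.34)/2 = 0.325 → q = 8.3×1.12×0.325 = 3.021 m³/s
Panel 3-4: Δb = 2.7 m, d̄ = (1.21+0.86)/2 = 1.035, v̄ = (0.34+0.25)/2 = 0.295 → q = 2.7×1.035×0.295 = 0.8244 m³/s
Panel 4-5: Δb = 2.3 m, d̄ = (0.86+0.25)/2 = 0.555, v̄ = (0.25+0.12)/2 = 0.185 → q = 2.3×0.555×0.185 = 0.2362 m³/s
Q = Σ q = 4.718 m³/s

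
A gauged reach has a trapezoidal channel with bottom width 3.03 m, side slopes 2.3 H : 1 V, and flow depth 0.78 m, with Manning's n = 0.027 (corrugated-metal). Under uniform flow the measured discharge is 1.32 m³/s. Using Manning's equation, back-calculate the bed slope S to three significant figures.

0.000203

A = (b + z·y)·y = (3.03 + 2.3×0.78)×0.78 = 3.763 m²
P = b + 2y√(1+z²) = 3.03 + 2×0.78×√(1+2.3²) = 6.942 m
R = A/P = 3.763/6.942 = 0.5420 m
S = (Q·n / (1·A·R^(2/3)))² = (1.32×0.027 / (1×3.763×0.6648))² = 0.0002030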